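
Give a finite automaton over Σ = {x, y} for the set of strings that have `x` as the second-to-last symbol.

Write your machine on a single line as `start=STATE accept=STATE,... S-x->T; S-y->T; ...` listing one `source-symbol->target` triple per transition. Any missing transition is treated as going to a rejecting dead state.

Because acceptance depends on a position counted from the end, the machine has to buffer the most recent 2 symbols. Make each state the string of the last up-to-2 symbols read; on input `x` shift the window left and append `x`. Accept when the buffered window has length 2 and begins with `x`.
A 7-state machine:
        x   y  
>  q0   q1  q2 
   q1   q3  q4 
   q2   q5  q6 
 * q3   q3  q4 
 * q4   q5  q6 
   q5   q3  q4 
   q6   q5  q6 
(> = start, * = accepting)

start=q0; accept=q3,q4; q0-x->q1; q0-y->q2; q1-x->q3; q1-y->q4; q2-x->q5; q2-y->q6; q3-x->q3; q3-y->q4; q4-x->q5; q4-y->q6; q5-x->q3; q5-y->q4; q6-x->q5; q6-y->q6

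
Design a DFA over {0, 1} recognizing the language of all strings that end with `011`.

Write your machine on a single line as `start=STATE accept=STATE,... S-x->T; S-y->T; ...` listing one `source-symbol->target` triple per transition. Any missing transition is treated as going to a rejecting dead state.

start=q0; accept=q3; q0-0->q1; q0-1->q0; q1-0->q1; q1-1->q2; q2-0->q1; q2-1->q3; q3-0->q1; q3-1->q0

Remember how much of `011` the current input suffix matches. State q0 means no match yet; q1 means the last symbol is `0`; q2 means the last 2 symbols are `01`; q3 means the last 3 symbols are `011`. Only q3 accepts. On a mismatch, fall back to the longest proper suffix that is still a prefix of `011`.
A 4-state machine:
        0   1  
>  q0   q1  q0 
   q1   q1  q2 
   q2   q1  q3 
 * q3   q1  q0 
(> = start, * = accepting)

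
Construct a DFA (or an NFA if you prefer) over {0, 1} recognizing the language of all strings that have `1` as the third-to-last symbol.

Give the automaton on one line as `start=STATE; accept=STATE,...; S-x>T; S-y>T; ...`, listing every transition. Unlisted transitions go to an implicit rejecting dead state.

start=q0; accept=q11,q12,q13,q14; q0-0>q1; q0-1>q2; q1-0>q3; q1-1>q4; q2-0>q5; q2-1>q6; q3-0>q7; q3-1>q8; q4-0>q9; q4-1>q10; q5-0>q11; q5-1>q12; q6-0>q13; q6-1>q14; q7-0>q7; q7-1>q8; q8-0>q9; q8-1>q10; q9-0>q11; q9-1>q12; q10-0>q13; q10-1>q14; q11-0>q7; q11-1>q8; q12-0>q9; q12-1>q10; q13-0>q11; q13-1>q12; q14-0>q13; q14-1>q14

A DFA must remember the last 3 symbols (since which symbol is third-to-last isn't known until the input ends). Use one state per possible window of the last ≤3 symbols; accept from those whose window starts with `1`.
          0    1  
>  q0     q1   q2 
   q1     q3   q4 
   q2     q5   q6 
   q3     q7   q8 
   q4     q9  q10 
   q5    q11  q12 
   q6    q13  q14 
   q7     q7   q8 
   q8     q9  q10 
   q9    q11  q12 
   q10   q13  q14 
 * q11    q7   q8 
 * q12    q9  q10 
 * q13   q11  q12 
 * q14   q13  q14 
(> = start, * = accepting)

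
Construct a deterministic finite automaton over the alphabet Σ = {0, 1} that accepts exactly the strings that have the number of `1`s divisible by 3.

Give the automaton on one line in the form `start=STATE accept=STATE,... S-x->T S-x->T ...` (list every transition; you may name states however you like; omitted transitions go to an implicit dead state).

The only thing that matters is how many `1`s have appeared, reduced mod 3. Use one state per residue: q0 for 0, …, q2 for 2. Reading `1` moves to the next residue; anything else stays put. q0 is accepting.
3 states suffice.
        0   1  
>* q0   q0  q1 
   q1   q1  q2 
   q2   q2  q0 
(> = start, * = accepting)

start=q0 accept=q0 q0-0->q0 q0-1->q1 q1-0->q1 q1-1->q2 q2-0->q2 q2-1->q0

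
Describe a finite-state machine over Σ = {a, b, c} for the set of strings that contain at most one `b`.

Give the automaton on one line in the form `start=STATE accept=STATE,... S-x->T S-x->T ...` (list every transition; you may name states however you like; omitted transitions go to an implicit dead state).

Only the number of `b`s matters, and only up to 2. Make a chain S0 → S1 → S2 advanced by each `b` (with S2 absorbing); every other symbol self-loops. The accepting set is {S0, S1}.
        a   b   c  
>* S0   S0  S1  S0 
 * S1   S1  S2  S1 
   S2   S2  S2  S2 
(> = start, * = accepting)

start=S0 accept=S0,S1 S0-a->S0 S0-b->S1 S0-c->S0 S1-a->S1 S1-b->S2 S1-c->S1 S2-a->S2 S2-b->S2 S2-c->S2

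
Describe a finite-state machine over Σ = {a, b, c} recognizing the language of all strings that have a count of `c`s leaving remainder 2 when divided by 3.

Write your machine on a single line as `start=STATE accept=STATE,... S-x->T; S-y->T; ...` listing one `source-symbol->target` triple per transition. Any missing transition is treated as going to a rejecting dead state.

start=q0; accept=q2; q0-a->q0; q0-b->q0; q0-c->q1; q1-a->q1; q1-b->q1; q1-c->q2; q2-a->q2; q2-b->q2; q2-c->q0

The only thing that matters is how many `c`s have appeared, reduced mod 3. Use one state per residue: q0 for 0, …, q2 for 2. Reading `c` moves to the next residue; anything else stays put. q2 is accepting.
        a   b   c  
>  q0   q0  q0  q1 
   q1   q1  q1  q2 
 * q2   q2  q2  q0 
(> = start, * = accepting)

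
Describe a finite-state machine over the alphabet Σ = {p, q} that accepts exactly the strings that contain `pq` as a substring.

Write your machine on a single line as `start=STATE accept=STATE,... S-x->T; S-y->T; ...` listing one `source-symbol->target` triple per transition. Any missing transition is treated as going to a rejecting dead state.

States s0..s1 record the length of the longest prefix of `pq` that matches the current input suffix. Reaching s2 means `pq` has been seen, and we stay there forever. Accept from s2.
A 3-state machine:
        p   q  
>  s0   s1  s0 
   s1   s1  s2 
 * s2   s2  s2 
(> = start, * = accepting)

start=s0; accept=s2; s0-p->s1; s0-q->s0; s1-p->s1; s1-q->s2; s2-p->s2; s2-q->s2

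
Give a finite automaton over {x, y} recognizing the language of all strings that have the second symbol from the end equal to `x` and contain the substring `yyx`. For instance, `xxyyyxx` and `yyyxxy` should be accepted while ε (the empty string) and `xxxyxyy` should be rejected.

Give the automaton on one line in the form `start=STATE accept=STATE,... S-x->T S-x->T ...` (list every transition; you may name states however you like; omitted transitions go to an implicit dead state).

start=A accept=E,F A-x->A A-y->B B-x->A B-y->C C-x->D C-y->C D-x->E D-y->F E-x->E E-y->F F-x->D F-y->C

Handle the two conditions separately and then intersect. One (7 states) tracks the last 2 symbols read; the other (4 states) tracks whether and how much of `yyx` has been seen. Each combined state is a pair, one component from each; accept when both components accept. Equivalent product states are then merged.
6 states suffice.
       x  y 
>  A   A  B 
   B   A  C 
   C   D  C 
   D   E  F 
 * E   E  F 
 * F   D  C 
(> = start, * = accepting)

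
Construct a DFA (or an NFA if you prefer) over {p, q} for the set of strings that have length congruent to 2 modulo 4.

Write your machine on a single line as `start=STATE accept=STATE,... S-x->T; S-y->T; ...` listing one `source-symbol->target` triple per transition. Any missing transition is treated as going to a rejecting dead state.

Only the length mod 4 matters, so use a 4-cycle: from any state, every input symbol moves to the next state, wrapping s3 back to s0. Mark s2 accepting.
A 4-state machine:
        p   q  
>  s0   s1  s1 
   s1   s2  s2 
 * s2   s3  s3 
   s3   s0  s0 
(> = start, * = accepting)

start=s0; accept=s2; s0-p->s1; s0-q->s1; s1-p->s2; s1-q->s2; s2-p->s3; s2-q->s3; s3-p->s0; s3-q->s0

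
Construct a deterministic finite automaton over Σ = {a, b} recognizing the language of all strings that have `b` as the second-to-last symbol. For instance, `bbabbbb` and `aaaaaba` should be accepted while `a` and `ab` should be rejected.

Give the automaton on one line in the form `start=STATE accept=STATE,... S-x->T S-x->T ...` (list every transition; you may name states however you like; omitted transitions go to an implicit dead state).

A DFA must remember the last 2 symbols (since which symbol is second-to-last isn't known until the input ends). Use one state per possible window of the last ≤2 symbols; accept from those whose window starts with `b`.
7 states suffice.
        a   b  
>  s0   s1  s2 
   s1   s3  s4 
   s2   s5  s6 
   s3   s3  s4 
   s4   s5  s6 
 * s5   s3  s4 
 * s6   s5  s6 
(> = start, * = accepting)

start=s0 accept=s5,s6 s0-a->s1 s0-b->s2 s1-a->s3 s1-b->s4 s2-a->s5 s2-b->s6 s3-a->s3 s3-b->s4 s4-a->s5 s4-b->s6 s5-a->s3 s5-b->s4 s6-a->s5 s6-b->s6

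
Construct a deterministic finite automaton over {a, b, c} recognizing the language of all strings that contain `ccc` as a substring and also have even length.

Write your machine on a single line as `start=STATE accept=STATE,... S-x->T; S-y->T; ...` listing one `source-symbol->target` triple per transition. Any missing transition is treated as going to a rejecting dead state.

Handle the two conditions separately and then intersect. The first has 4 states tracking whether and how much of `ccc` has been seen; the second has 2 states tracking the input length modulo 2. A product state is a pair (one from each), accepting exactly when both do.
An 8-state machine:
        a   b   c  
>  s0   s1  s1  s2 
   s1   s0  s0  s3 
   s2   s0  s0  s4 
   s3   s1  s1  s5 
   s4   s1  s1  s6 
   s5   s0  s0  s7 
   s6   s7  s7  s7 
 * s7   s6  s6  s6 
(> = start, * = accepting)

start=s0; accept=s7; s0-a->s1; s0-b->s1; s0-c->s2; s1-a->s0; s1-b->s0; s1-c->s3; s2-a->s0; s2-b->s0; s2-c->s4; s3-a->s1; s3-b->s1; s3-c->s5; s4-a->s1; s4-b->s1; s4-c->s6; s5-a->s0; s5-b->s0; s5-c->s7; s6-a->s7; s6-b->s7; s6-c->s7; s7-a->s6; s7-b->s6; s7-c->s6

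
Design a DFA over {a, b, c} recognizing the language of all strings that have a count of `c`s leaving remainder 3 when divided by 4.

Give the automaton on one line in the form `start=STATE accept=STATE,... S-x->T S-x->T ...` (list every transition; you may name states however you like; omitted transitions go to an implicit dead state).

start=q0 accept=q3 q0-a->q0 q0-b->q0 q0-c->q1 q1-a->q1 q1-b->q1 q1-c->q2 q2-a->q2 q2-b->q2 q2-c->q3 q3-a->q3 q3-b->q3 q3-c->q0

Keep the running count of `c`s modulo 4: each `c` advances along the cycle q0 → q1 → q2 → q3 → q0 while other symbols loop. Accept at q3.
A 4-state machine:
        a   b   c  
>  q0   q0  q0  q1 
   q1   q1  q1  q2 
   q2   q2  q2  q3 
 * q3   q3  q3  q0 
(> = start, * = accepting)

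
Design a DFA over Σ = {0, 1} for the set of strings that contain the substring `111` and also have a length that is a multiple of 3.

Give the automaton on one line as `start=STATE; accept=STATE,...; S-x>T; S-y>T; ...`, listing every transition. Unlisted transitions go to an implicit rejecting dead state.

start=q0; accept=q8; q0-0>q1; q0-1>q2; q1-0>q3; q1-1>q4; q2-0>q3; q2-1>q5; q3-0>q0; q3-1>q6; q4-0>q0; q4-1>q7; q5-0>q0; q5-1>q8; q6-0>q1; q6-1>q9; q7-0>q1; q7-1>q10; q8-0>q10; q8-1>q10; q9-0>q3; q9-1>q11; q10-0>q11; q10-1>q11; q11-0>q8; q11-1>q8

Handle the two conditions separately and then intersect. One (4 states) tracks whether and how much of `111` has been seen; the other (3 states) tracks the input length modulo 3. Each combined state is a pair, one component from each; accept when both components accept.
A 12-state machine:
          0    1  
>  q0     q1   q2 
   q1     q3   q4 
   q2     q3   q5 
   q3     q0   q6 
   q4     q0   q7 
   q5     q0   q8 
   q6     q1   q9 
   q7     q1  q10 
 * q8    q10  q10 
   q9     q3  q11 
   q10   q11  q11 
   q11    q8   q8 
(> = start, * = accepting)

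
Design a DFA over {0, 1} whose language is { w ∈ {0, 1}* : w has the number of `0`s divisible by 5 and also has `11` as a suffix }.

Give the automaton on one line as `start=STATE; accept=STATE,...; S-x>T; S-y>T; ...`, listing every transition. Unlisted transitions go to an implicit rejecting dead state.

start=s0; accept=s5; s0-0>s1; s0-1>s2; s1-0>s3; s1-1>s4; s2-0>s1; s2-1>s5; s3-0>s6; s3-1>s7; s4-0>s3; s4-1>s8; s5-0>s1; s5-1>s5; s6-0>s9; s6-1>s10; s7-0>s6; s7-1>s11; s8-0>s3; s8-1>s8; s9-0>s0; s9-1>s12; s10-0>s9; s10-1>s13; s11-0>s6; s11-1>s11; s12-0>s0; s12-1>s14; s13-0>s9; s13-1>s13; s14-0>s0; s14-1>s14

Build one automaton per condition and run them in lockstep. One (5 states) tracks the count of `0`s modulo 5; the other (3 states) tracks how much of the suffix `11` has currently been matched. Each combined state is a pair, one component from each; accept when both components accept.
With 15 states:
          0    1  
>  s0     s1   s2 
   s1     s3   s4 
   s2     s1   s5 
   s3     s6   s7 
   s4     s3   s8 
 * s5     s1   s5 
   s6     s9  s10 
   s7     s6  s11 
   s8     s3   s8 
   s9     s0  s12 
   s10    s9  s13 
   s11    s6  s11 
   s12    s0  s14 
   s13    s9  s13 
   s14    s0  s14 
(> = start, * = accepting)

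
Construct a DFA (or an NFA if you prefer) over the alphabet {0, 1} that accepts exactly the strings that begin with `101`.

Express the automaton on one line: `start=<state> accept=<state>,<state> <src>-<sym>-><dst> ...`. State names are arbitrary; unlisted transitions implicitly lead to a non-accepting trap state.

Walk along `101` while the input agrees: from q0 take `1` to q1, and so on. Any deviation drops to the rejecting sink q4. Once q3 is reached the prefix is confirmed and every continuation is accepted.
5 states suffice.
        0   1  
>  q0   q4  q1 
   q1   q2  q4 
   q2   q4  q3 
 * q3   q3  q3 
   q4   q4  q4 
(> = start, * = accepting)

start=q0 accept=q3 q0-0->q4 q0-1->q1 q1-0->q2 q1-1->q4 q2-0->q4 q2-1->q3 q3-0->q3 q3-1->q3 q4-0->q4 q4-1->q4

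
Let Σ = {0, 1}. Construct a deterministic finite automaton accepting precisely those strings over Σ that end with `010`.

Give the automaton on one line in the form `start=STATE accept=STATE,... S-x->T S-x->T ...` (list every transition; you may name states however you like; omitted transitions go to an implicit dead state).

start=s0 accept=s3 s0-0->s1 s0-1->s0 s1-0->s1 s1-1->s2 s2-0->s3 s2-1->s0 s3-0->s1 s3-1->s2

Let each state record the length of the longest suffix of the input read so far that is also a prefix of `010`. s1 means the last symbol is `0`; s2 means the last 2 symbols are `01`; s3 means the last 3 symbols are `010`. Accept only at s3, where the string currently ends in `010`.
4 states suffice.
        0   1  
>  s0   s1  s0 
   s1   s1  s2 
   s2   s3  s0 
 * s3   s1  s2 
(> = start, * = accepting)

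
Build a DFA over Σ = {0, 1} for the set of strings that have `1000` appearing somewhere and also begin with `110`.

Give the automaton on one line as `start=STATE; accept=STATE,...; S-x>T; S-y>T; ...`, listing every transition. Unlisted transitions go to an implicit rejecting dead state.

start=q0; accept=q7; q0-0>q1; q0-1>q2; q1-0>q1; q1-1>q1; q2-0>q1; q2-1>q3; q3-0>q4; q3-1>q1; q4-0>q5; q4-1>q6; q5-0>q7; q5-1>q6; q6-0>q4; q6-1>q6; q7-0>q7; q7-1>q7

Run two small machines in parallel and take their product. The first has 5 states tracking whether and how much of `1000` has been seen; the second has 5 states tracking whether the input so far still matches the prefix `110`. A product state is a pair (one from each), accepting exactly when both do. Minimizing collapses redundant product states.
8 states suffice.
        0   1  
>  q0   q1  q2 
   q1   q1  q1 
   q2   q1  q3 
   q3   q4  q1 
   q4   q5  q6 
   q5   q7  q6 
   q6   q4  q6 
 * q7   q7  q7 
(> = start, * = accepting)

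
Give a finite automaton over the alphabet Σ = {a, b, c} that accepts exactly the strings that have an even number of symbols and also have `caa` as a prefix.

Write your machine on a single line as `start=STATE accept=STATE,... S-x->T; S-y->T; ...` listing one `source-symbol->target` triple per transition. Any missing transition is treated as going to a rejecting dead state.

start=S0; accept=S5; S0-a->S1; S0-b->S1; S0-c->S2; S1-a->S1; S1-b->S1; S1-c->S1; S2-a->S3; S2-b->S1; S2-c->S1; S3-a->S4; S3-b->S1; S3-c->S1; S4-a->S5; S4-b->S5; S4-c->S5; S5-a->S4; S5-b->S4; S5-c->S4

Handle the two conditions separately and then intersect. One (2 states) tracks the input length modulo 2; the other (5 states) tracks whether the input so far still matches the prefix `caa`. Each combined state is a pair, one component from each; accept when both components accept. Minimizing collapses redundant product states.
A 6-state machine:
        a   b   c  
>  S0   S1  S1  S2 
   S1   S1  S1  S1 
   S2   S3  S1  S1 
   S3   S4  S1  S1 
   S4   S5  S5  S5 
 * S5   S4  S4  S4 
(> = start, * = accepting)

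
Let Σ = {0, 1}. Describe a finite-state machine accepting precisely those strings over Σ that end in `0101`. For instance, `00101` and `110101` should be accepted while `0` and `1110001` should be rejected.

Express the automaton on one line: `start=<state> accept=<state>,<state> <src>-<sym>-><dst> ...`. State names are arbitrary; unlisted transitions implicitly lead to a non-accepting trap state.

Remember how much of `0101` the current input suffix matches. State q0 means no match yet; q1 means the last symbol is `0`; q2 means the last 2 symbols are `01`; q3 means the last 3 symbols are `010`; q4 means the last 4 symbols are `0101`. Only q4 accepts. On a mismatch, fall back to the longest proper suffix that is still a prefix of `0101`.
A 5-state machine:
        0   1  
>  q0   q1  q0 
   q1   q1  q2 
   q2   q3  q0 
   q3   q1  q4 
 * q4   q3  q0 
(> = start, * = accepting)

start=q0 accept=q4 q0-0->q1 q0-1->q0 q1-0->q1 q1-1->q2 q2-0->q3 q2-1->q0 q3-0->q1 q3-1->q4 q4-0->q3 q4-1->q0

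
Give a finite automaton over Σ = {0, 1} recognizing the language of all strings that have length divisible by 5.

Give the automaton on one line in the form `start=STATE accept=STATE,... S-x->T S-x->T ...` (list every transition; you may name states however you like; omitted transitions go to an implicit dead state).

start=q0 accept=q0 q0-0->q1 q0-1->q1 q1-0->q2 q1-1->q2 q2-0->q3 q2-1->q3 q3-0->q4 q3-1->q4 q4-0->q0 q4-1->q0

Only the length mod 5 matters, so use a 5-cycle: from any state, every input symbol moves to the next state, wrapping q4 back to q0. Mark q0 accepting.
With 5 states:
        0   1  
>* q0   q1  q1 
   q1   q2  q2 
   q2   q3  q3 
   q3   q4  q4 
   q4   q0  q0 
(> = start, * = accepting)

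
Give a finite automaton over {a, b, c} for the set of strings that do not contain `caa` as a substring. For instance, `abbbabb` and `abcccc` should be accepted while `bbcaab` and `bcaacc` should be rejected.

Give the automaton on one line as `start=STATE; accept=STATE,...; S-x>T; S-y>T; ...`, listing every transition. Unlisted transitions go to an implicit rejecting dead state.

start=s0; accept=s0,s1,s2; s0-a>s0; s0-b>s0; s0-c>s1; s1-a>s2; s1-b>s0; s1-c>s1; s2-a>s3; s2-b>s0; s2-c>s1; s3-a>s3; s3-b>s3; s3-c>s3

This is the complement of 'contains `caa`'. Use the same substring-matching states — s0 through s3 holding how much of `caa` has just been matched — but flip the accepting set: everything except the trap s3 accepts.
        a   b   c  
>* s0   s0  s0  s1 
 * s1   s2  s0  s1 
 * s2   s3  s0  s1 
   s3   s3  s3  s3 
(> = start, * = accepting)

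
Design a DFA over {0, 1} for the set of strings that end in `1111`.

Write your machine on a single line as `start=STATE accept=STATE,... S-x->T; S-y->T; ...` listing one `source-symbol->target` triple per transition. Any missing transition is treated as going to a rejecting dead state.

start=q0; accept=q4; q0-0->q0; q0-1->q1; q1-0->q0; q1-1->q2; q2-0->q0; q2-1->q3; q3-0->q0; q3-1->q4; q4-0->q0; q4-1->q4

Remember how much of `1111` the current input suffix matches. State q0 means no match yet; q1 means the last symbol is `1`; q2 means the last 2 symbols are `11`; q3 means the last 3 symbols are `111`; q4 means the last 4 symbols are `1111`. Only q4 accepts. On a mismatch, fall back to the longest proper suffix that is still a prefix of `1111`.
With 5 states:
        0   1  
>  q0   q0  q1 
   q1   q0  q2 
   q2   q0  q3 
   q3   q0  q4 
 * q4   q0  q4 
(> = start, * = accepting)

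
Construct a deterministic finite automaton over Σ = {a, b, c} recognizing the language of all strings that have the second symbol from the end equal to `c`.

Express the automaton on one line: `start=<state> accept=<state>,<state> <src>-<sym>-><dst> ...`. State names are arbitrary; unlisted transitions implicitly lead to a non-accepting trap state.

start=S0 accept=S10,S11,S12 S0-a->S1 S0-b->S2 S0-c->S3 S1-a->S4 S1-b->S5 S1-c->S6 S2-a->S7 S2-b->S8 S2-c->S9 S3-a->S10 S3-b->S11 S3-c->S12 S4-a->S4 S4-b->S5 S4-c->S6 S5-a->S7 S5-b->S8 S5-c->S9 S6-a->S10 S6-b->S11 S6-c->S12 S7-a->S4 S7-b->S5 S7-c->S6 S8-a->S7 S8-b->S8 S8-c->S9 S9-a->S10 S9-b->S11 S9-c->S12 S10-a->S4 S10-b->S5 S10-c->S6 S11-a->S7 S11-b->S8 S11-c->S9 S12-a->S10 S12-b->S11 S12-c->S12

A DFA must remember the last 2 symbols (since which symbol is second-to-last isn't known until the input ends). Use one state per possible window of the last ≤2 symbols; accept from those whose window starts with `c`.
          a    b    c  
>  S0     S1   S2   S3 
   S1     S4   S5   S6 
   S2     S7   S8   S9 
   S3    S10  S11  S12 
   S4     S4   S5   S6 
   S5     S7   S8   S9 
   S6    S10  S11  S12 
   S7     S4   S5   S6 
   S8     S7   S8   S9 
   S9    S10  S11  S12 
 * S10    S4   S5   S6 
 * S11    S7   S8   S9 
 * S12   S10  S11  S12 
(> = start, * = accepting)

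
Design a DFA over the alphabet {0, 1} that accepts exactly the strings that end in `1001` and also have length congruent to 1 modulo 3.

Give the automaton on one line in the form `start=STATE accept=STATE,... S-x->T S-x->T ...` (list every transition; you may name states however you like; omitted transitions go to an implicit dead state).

start=q0 accept=q6 q0-0->q1 q0-1->q2 q1-0->q3 q1-1->q3 q2-0->q4 q2-1->q3 q3-0->q0 q3-1->q0 q4-0->q5 q4-1->q0 q5-0->q1 q5-1->q6 q6-0->q4 q6-1->q3

Build one automaton per condition and run them in lockstep. The first has 5 states tracking how much of the suffix `1001` has currently been matched; the second has 3 states tracking the input length modulo 3. A product state is a pair (one from each), accepting exactly when both do. After merging equivalent states the machine shrinks.
7 states suffice.
        0   1  
>  q0   q1  q2 
   q1   q3  q3 
   q2   q4  q3 
   q3   q0  q0 
   q4   q5  q0 
   q5   q1  q6 
 * q6   q4  q3 
(> = start, * = accepting)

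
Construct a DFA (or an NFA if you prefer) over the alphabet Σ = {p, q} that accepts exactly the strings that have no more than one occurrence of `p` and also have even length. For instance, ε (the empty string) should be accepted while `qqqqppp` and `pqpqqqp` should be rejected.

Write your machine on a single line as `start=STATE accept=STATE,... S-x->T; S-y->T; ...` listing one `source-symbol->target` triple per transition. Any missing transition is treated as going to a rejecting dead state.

start=s0; accept=s0,s4; s0-p->s1; s0-q->s2; s1-p->s3; s1-q->s4; s2-p->s4; s2-q->s0; s3-p->s5; s3-q->s5; s4-p->s5; s4-q->s1; s5-p->s3; s5-q->s3

Run two small machines in parallel and take their product. The first has 3 states tracking the count of `p`s, saturating at 2; the second has 2 states tracking the input length modulo 2. A product state is a pair (one from each), accepting exactly when both do.
        p   q  
>* s0   s1  s2 
   s1   s3  s4 
   s2   s4  s0 
   s3   s5  s5 
 * s4   s5  s1 
   s5   s3  s3 
(> = start, * = accepting)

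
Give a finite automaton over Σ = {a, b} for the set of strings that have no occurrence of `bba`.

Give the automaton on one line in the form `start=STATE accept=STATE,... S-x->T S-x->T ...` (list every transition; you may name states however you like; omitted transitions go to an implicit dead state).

Track partial matches of the forbidden pattern `bba`. State S3 is a dead state reached once `bba` has occurred; every other state accepts. S0 means no part of `bba` is currently matched.
A 4-state machine:
        a   b  
>* S0   S0  S1 
 * S1   S0  S2 
 * S2   S3  S2 
   S3   S3  S3 
(> = start, * = accepting)

start=S0 accept=S0,S1,S2 S0-a->S0 S0-b->S1 S1-a->S0 S1-b->S2 S2-a->S3 S2-b->S2 S3-a->S3 S3-b->S3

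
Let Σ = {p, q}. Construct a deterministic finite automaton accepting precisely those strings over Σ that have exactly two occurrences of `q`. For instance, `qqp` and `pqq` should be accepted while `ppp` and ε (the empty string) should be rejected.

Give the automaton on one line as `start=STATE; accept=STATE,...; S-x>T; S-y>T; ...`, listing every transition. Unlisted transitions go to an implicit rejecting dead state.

Count `q`s, saturating at 3: states s0 through s2 mean 0 through 2 `q`s seen; s3 means more than 2. Each `q` increments (capped at s3); other symbols loop. Accept from {s2}.
4 states suffice.
        p   q  
>  s0   s0  s1 
   s1   s1  s2 
 * s2   s2  s3 
   s3   s3  s3 
(> = start, * = accepting)

start=s0; accept=s2; s0-p>s0; s0-q>s1; s1-p>s1; s1-q>s2; s2-p>s2; s2-q>s3; s3-p>s3; s3-q>s3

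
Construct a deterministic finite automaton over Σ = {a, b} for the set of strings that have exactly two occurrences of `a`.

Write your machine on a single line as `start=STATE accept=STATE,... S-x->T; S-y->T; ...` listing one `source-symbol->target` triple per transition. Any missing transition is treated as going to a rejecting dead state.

start=q0; accept=q2; q0-a->q1; q0-b->q0; q1-a->q2; q1-b->q1; q2-a->q3; q2-b->q2; q3-a->q3; q3-b->q3

Count `a`s, saturating at 3: states q0 through q2 mean 0 through 2 `a`s seen; q3 means more than 2. Each `a` increments (capped at q3); other symbols loop. Accept from {q2}.
        a   b  
>  q0   q1  q0 
   q1   q2  q1 
 * q2   q3  q2 
   q3   q3  q3 
(> = start, * = accepting)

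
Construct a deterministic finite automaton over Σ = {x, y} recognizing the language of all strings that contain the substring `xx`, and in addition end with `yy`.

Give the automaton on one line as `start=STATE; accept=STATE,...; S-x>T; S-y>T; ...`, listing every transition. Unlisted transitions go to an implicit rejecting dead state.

start=s0; accept=s4; s0-x>s1; s0-y>s0; s1-x>s2; s1-y>s0; s2-x>s2; s2-y>s3; s3-x>s2; s3-y>s4; s4-x>s2; s4-y>s4

Build one automaton per condition and run them in lockstep. The first has 3 states tracking whether and how much of `xx` has been seen; the second has 3 states tracking how much of the suffix `yy` has currently been matched. A product state is a pair (one from each), accepting exactly when both do. Minimizing collapses redundant product states.
A 5-state machine:
        x   y  
>  s0   s1  s0 
   s1   s2  s0 
   s2   s2  s3 
   s3   s2  s4 
 * s4   s2  s4 
(> = start, * = accepting)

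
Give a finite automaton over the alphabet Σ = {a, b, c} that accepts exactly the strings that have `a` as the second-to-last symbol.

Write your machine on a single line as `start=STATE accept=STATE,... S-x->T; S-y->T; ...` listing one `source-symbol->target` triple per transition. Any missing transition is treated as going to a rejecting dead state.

A DFA must remember the last 2 symbols (since which symbol is second-to-last isn't known until the input ends). Use one state per possible window of the last ≤2 symbols; accept from those whose window starts with `a`.
          a    b    c  
>  q0     q1   q2   q3 
   q1     q4   q5   q6 
   q2     q7   q8   q9 
   q3    q10  q11  q12 
 * q4     q4   q5   q6 
 * q5     q7   q8   q9 
 * q6    q10  q11  q12 
   q7     q4   q5   q6 
   q8     q7   q8   q9 
   q9    q10  q11  q12 
   q10    q4   q5   q6 
   q11    q7   q8   q9 
   q12   q10  q11  q12 
(> = start, * = accepting)

start=q0; accept=q4,q5,q6; q0-a->q1; q0-b->q2; q0-c->q3; q1-a->q4; q1-b->q5; q1-c->q6; q2-a->q7; q2-b->q8; q2-c->q9; q3-a->q10; q3-b->q11; q3-c->q12; q4-a->q4; q4-b->q5; q4-c->q6; q5-a->q7; q5-b->q8; q5-c->q9; q6-a->q10; q6-b->q11; q6-c->q12; q7-a->q4; q7-b->q5; q7-c->q6; q8-a->q7; q8-b->q8; q8-c->q9; q9-a->q10; q9-b->q11; q9-c->q12; q10-a->q4; q10-b->q5; q10-c->q6; q11-a->q7; q11-b->q8; q11-c->q9; q12-a->q10; q12-b->q11; q12-c->q12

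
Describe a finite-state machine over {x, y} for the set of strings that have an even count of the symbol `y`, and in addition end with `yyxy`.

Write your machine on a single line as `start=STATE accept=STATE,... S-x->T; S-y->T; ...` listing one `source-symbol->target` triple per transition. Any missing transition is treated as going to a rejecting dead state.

start=q0; accept=q5; q0-x->q0; q0-y->q1; q1-x->q1; q1-y->q2; q2-x->q0; q2-y->q3; q3-x->q4; q3-y->q2; q4-x->q1; q4-y->q5; q5-x->q0; q5-y->q3

Run two small machines in parallel and take their product. The first has 2 states tracking the count of `y`s modulo 2; the second has 5 states tracking how much of the suffix `yyxy` has currently been matched. A product state is a pair (one from each), accepting exactly when both do. After merging equivalent states the machine shrinks.
        x   y  
>  q0   q0  q1 
   q1   q1  q2 
   q2   q0  q3 
   q3   q4  q2 
   q4   q1  q5 
 * q5   q0  q3 
(> = start, * = accepting)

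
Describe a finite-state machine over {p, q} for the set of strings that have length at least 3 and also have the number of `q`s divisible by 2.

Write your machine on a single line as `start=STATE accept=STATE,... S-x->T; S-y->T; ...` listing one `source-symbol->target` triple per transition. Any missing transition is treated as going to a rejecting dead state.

start=A; accept=F,H; A-p->B; A-q->C; B-p->D; B-q->E; C-p->E; C-q->D; D-p->F; D-q->G; E-p->G; E-q->F; F-p->H; F-q->I; G-p->I; G-q->H; H-p->H; H-q->I; I-p->I; I-q->H

Handle the two conditions separately and then intersect. The first has 5 states tracking the input length, saturating at 4; the second has 2 states tracking the count of `q`s modulo 2. A product state is a pair (one from each), accepting exactly when both do.
       p  q 
>  A   B  C 
   B   D  E 
   C   E  D 
   D   F  G 
   E   G  F 
 * F   H  I 
   G   I  H 
 * H   H  I 
   I   I  H 
(> = start, * = accepting)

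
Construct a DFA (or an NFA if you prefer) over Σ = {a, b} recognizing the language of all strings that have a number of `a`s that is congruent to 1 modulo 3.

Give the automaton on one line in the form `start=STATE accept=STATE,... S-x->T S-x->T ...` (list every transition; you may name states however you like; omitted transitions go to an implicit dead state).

The only thing that matters is how many `a`s have appeared, reduced mod 3. Use one state per residue: S0 for 0, …, S2 for 2. Reading `a` moves to the next residue; anything else stays put. S1 is accepting.
3 states suffice.
        a   b  
>  S0   S1  S0 
 * S1   S2  S1 
   S2   S0  S2 
(> = start, * = accepting)

start=S0 accept=S1 S0-a->S1 S0-b->S0 S1-a->S2 S1-b->S1 S2-a->S0 S2-b->S2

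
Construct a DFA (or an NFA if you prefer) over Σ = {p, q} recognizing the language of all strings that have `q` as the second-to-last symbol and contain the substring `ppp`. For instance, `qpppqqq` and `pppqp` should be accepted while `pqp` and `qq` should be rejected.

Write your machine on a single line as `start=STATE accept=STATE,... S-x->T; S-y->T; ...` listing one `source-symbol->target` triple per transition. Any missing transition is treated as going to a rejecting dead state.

start=S0; accept=S9,S10; S0-p->S1; S0-q->S2; S1-p->S3; S1-q->S4; S2-p->S5; S2-q->S6; S3-p->S7; S3-q->S4; S4-p->S5; S4-q->S6; S5-p->S3; S5-q->S4; S6-p->S5; S6-q->S6; S7-p->S7; S7-q->S8; S8-p->S9; S8-q->S10; S9-p->S7; S9-q->S8; S10-p->S9; S10-q->S10

Build one automaton per condition and run them in lockstep. One (7 states) tracks the last 2 symbols read; the other (4 states) tracks whether and how much of `ppp` has been seen. Each combined state is a pair, one component from each; accept when both components accept.
11 states suffice.
          p    q  
>  S0     S1   S2 
   S1     S3   S4 
   S2     S5   S6 
   S3     S7   S4 
   S4     S5   S6 
   S5     S3   S4 
   S6     S5   S6 
   S7     S7   S8 
   S8     S9  S10 
 * S9     S7   S8 
 * S10    S9  S10 
(> = start, * = accepting)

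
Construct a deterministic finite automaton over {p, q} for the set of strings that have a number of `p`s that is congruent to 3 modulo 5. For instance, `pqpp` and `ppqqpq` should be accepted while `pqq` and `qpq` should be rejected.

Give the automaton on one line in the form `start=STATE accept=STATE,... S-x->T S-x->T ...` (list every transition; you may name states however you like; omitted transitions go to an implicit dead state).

Keep the running count of `p`s modulo 5: each `p` advances along the cycle A → B → C → D → E → A while other symbols loop. Accept at D.
A 5-state machine:
       p  q 
>  A   B  A 
   B   C  B 
   C   D  C 
 * D   E  D 
   E   A  E 
(> = start, * = accepting)

start=A accept=D A-p->B A-q->A B-p->C B-q->B C-p->D C-q->C D-p->E D-q->D E-p->A E-q->E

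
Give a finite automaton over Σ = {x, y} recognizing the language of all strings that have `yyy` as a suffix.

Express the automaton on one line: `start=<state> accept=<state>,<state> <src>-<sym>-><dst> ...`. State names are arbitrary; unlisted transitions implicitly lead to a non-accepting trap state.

start=q0 accept=q3 q0-x->q0 q0-y->q1 q1-x->q0 q1-y->q2 q2-x->q0 q2-y->q3 q3-x->q0 q3-y->q3

Let each state record the length of the longest suffix of the input read so far that is also a prefix of `yyy`. q1 means the last symbol is `y`; q2 means the last 2 symbols are `yy`; q3 means the last 3 symbols are `yyy`. Accept only at q3, where the string currently ends in `yyy`.
With 4 states:
        x   y  
>  q0   q0  q1 
   q1   q0  q2 
   q2   q0  q3 
 * q3   q0  q3 
(> = start, * = accepting)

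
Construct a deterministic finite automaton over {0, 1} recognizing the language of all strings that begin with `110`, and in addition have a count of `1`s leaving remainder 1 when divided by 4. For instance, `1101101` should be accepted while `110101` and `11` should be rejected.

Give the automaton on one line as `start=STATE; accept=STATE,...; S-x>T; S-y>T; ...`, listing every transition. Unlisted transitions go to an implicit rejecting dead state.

Build one automaton per condition and run them in lockstep. The first has 5 states tracking whether the input so far still matches the prefix `110`; the second has 4 states tracking the count of `1`s modulo 4. A product state is a pair (one from each), accepting exactly when both do.
          0    1  
>  q0     q1   q2 
   q1     q1   q3 
   q2     q3   q4 
   q3     q3   q5 
   q4     q6   q7 
   q5     q5   q7 
   q6     q6   q8 
   q7     q7   q1 
   q8     q8   q9 
   q9     q9  q10 
 * q10   q10   q6 
(> = start, * = accepting)

start=q0; accept=q10; q0-0>q1; q0-1>q2; q1-0>q1; q1-1>q3; q2-0>q3; q2-1>q4; q3-0>q3; q3-1>q5; q4-0>q6; q4-1>q7; q5-0>q5; q5-1>q7; q6-0>q6; q6-1>q8; q7-0>q7; q7-1>q1; q8-0>q8; q8-1>q9; q9-0>q9; q9-1>q10; q10-0>q10; q10-1>q6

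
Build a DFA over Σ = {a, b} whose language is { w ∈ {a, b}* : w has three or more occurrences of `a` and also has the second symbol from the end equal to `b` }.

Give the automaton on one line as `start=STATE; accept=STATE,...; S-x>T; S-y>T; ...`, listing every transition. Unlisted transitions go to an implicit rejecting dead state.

start=s0; accept=s13,s16,s17,s18; s0-a>s1; s0-b>s2; s1-a>s3; s1-b>s4; s2-a>s5; s2-b>s6; s3-a>s7; s3-b>s8; s4-a>s9; s4-b>s10; s5-a>s3; s5-b>s4; s6-a>s5; s6-b>s6; s7-a>s11; s7-b>s12; s8-a>s13; s8-b>s14; s9-a>s7; s9-b>s8; s10-a>s9; s10-b>s10; s11-a>s11; s11-b>s15; s12-a>s16; s12-b>s17; s13-a>s11; s13-b>s12; s14-a>s13; s14-b>s14; s15-a>s16; s15-b>s18; s16-a>s11; s16-b>s15; s17-a>s16; s17-b>s17; s18-a>s16; s18-b>s18

Build one automaton per condition and run them in lockstep. One (5 states) tracks the count of `a`s, saturating at 4; the other (7 states) tracks the last 2 symbols read. Each combined state is a pair, one component from each; accept when both components accept.
          a    b  
>  s0     s1   s2 
   s1     s3   s4 
   s2     s5   s6 
   s3     s7   s8 
   s4     s9  s10 
   s5     s3   s4 
   s6     s5   s6 
   s7    s11  s12 
   s8    s13  s14 
   s9     s7   s8 
   s10    s9  s10 
   s11   s11  s15 
   s12   s16  s17 
 * s13   s11  s12 
   s14   s13  s14 
   s15   s16  s18 
 * s16   s11  s15 
 * s17   s16  s17 
 * s18   s16  s18 
(> = start, * = accepting)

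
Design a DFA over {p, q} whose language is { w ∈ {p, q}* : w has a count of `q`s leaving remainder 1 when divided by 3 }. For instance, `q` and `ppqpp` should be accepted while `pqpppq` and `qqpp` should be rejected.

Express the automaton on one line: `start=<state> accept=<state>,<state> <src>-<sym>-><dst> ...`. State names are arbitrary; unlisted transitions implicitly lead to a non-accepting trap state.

start=A accept=B A-p->A A-q->B B-p->B B-q->C C-p->C C-q->A

The only thing that matters is how many `q`s have appeared, reduced mod 3. Use one state per residue: A for 0, …, C for 2. Reading `q` moves to the next residue; anything else stays put. B is accepting.
A 3-state machine:
       p  q 
>  A   A  B 
 * B   B  C 
   C   C  A 
(> = start, * = accepting)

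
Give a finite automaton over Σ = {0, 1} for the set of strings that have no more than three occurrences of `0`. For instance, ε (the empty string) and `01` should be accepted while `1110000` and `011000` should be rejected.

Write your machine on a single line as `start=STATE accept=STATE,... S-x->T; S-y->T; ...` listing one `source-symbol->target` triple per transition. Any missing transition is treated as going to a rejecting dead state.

Count `0`s, saturating at 4: states q0 through q3 mean 0 through 3 `0`s seen; q4 means more than 3. Each `0` increments (capped at q4); other symbols loop. Accept from {q0, q1, q2, q3}.
        0   1  
>* q0   q1  q0 
 * q1   q2  q1 
 * q2   q3  q2 
 * q3   q4  q3 
   q4   q4  q4 
(> = start, * = accepting)

start=q0; accept=q0,q1,q2,q3; q0-0->q1; q0-1->q0; q1-0->q2; q1-1->q1; q2-0->q3; q2-1->q2; q3-0->q4; q3-1->q3; q4-0->q4; q4-1->q4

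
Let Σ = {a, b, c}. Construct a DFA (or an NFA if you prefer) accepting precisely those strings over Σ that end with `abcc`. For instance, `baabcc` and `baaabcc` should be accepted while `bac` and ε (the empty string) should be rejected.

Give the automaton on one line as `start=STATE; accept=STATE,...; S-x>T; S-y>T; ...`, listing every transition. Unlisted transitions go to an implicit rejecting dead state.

Let each state record the length of the longest suffix of the input read so far that is also a prefix of `abcc`. s1 means the last symbol is `a`; s2 means the last 2 symbols are `ab`; s3 means the last 3 symbols are `abc`; s4 means the last 4 symbols are `abcc`. Accept only at s4, where the string currently ends in `abcc`.
With 5 states:
        a   b   c  
>  s0   s1  s0  s0 
   s1   s1  s2  s0 
   s2   s1  s0  s3 
   s3   s1  s0  s4 
 * s4   s1  s0  s0 
(> = start, * = accepting)

start=s0; accept=s4; s0-a>s1; s0-b>s0; s0-c>s0; s1-a>s1; s1-b>s2; s1-c>s0; s2-a>s1; s2-b>s0; s2-c>s3; s3-a>s1; s3-b>s0; s3-c>s4; s4-a>s1; s4-b>s0; s4-c>s0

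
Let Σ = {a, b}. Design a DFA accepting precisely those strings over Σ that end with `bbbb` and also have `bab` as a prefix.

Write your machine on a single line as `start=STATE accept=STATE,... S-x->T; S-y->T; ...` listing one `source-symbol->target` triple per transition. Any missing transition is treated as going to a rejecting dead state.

start=q0; accept=q8; q0-a->q1; q0-b->q2; q1-a->q1; q1-b->q1; q2-a->q3; q2-b->q1; q3-a->q1; q3-b->q4; q4-a->q5; q4-b->q6; q5-a->q5; q5-b->q4; q6-a->q5; q6-b->q7; q7-a->q5; q7-b->q8; q8-a->q5; q8-b->q8

Handle the two conditions separately and then intersect. One (5 states) tracks how much of the suffix `bbbb` has currently been matched; the other (5 states) tracks whether the input so far still matches the prefix `bab`. Each combined state is a pair, one component from each; accept when both components accept. After merging equivalent states the machine shrinks.
With 9 states:
        a   b  
>  q0   q1  q2 
   q1   q1  q1 
   q2   q3  q1 
   q3   q1  q4 
   q4   q5  q6 
   q5   q5  q4 
   q6   q5  q7 
   q7   q5  q8 
 * q8   q5  q8 
(> = start, * = accepting)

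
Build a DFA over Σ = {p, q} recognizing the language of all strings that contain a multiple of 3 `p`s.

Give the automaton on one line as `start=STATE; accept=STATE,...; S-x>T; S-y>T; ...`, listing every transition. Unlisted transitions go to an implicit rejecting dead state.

start=s0; accept=s0; s0-p>s1; s0-q>s0; s1-p>s2; s1-q>s1; s2-p>s0; s2-q>s2

The only thing that matters is how many `p`s have appeared, reduced mod 3. Use one state per residue: s0 for 0, …, s2 for 2. Reading `p` moves to the next residue; anything else stays put. s0 is accepting.
A 3-state machine:
        p   q  
>* s0   s1  s0 
   s1   s2  s1 
   s2   s0  s2 
(> = start, * = accepting)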